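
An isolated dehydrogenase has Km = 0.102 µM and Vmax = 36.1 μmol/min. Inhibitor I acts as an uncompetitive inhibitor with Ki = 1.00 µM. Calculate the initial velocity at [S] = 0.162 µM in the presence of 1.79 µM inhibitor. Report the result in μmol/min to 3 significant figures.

10.6 μmol/min

With α = 1 + [I]/Ki = 1 + 1.79/1.00 = 2.790, the uncompetitive rate law is v = (Vmax/α)·[S] / (Km/α + [S]).
v = (36.1/2.790)×0.162 / (0.102/2.790 + 0.162) = 2.096/0.1986 = 10.6 μmol/min.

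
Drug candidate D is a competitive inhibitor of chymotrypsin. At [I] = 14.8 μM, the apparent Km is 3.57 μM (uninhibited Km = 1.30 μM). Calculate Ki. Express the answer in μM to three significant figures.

Competitive: Km,app = α·Km with α = 1 + [I]/Ki.
α = Km,app/Km = 3.57/1.30 = 2.746.
Since α = 1 + [I]/Ki, [I]/Ki = 2.746 − 1 = 1.746 and Ki = 14.8/1.746 = 8.48 μM.

8.48 μM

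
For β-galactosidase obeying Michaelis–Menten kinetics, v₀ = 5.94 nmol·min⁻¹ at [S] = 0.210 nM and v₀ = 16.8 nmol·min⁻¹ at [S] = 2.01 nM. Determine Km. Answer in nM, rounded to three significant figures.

0.545 nM

From v = Vmax[S]/(Km+[S]), each point gives Vmax = v(Km+[S])/[S].
Equating: 5.94(Km+0.210)/0.210 = 16.8(Km+2.01)/2.01.
28.29·Km + 5.94 = 8.358·Km + 16.8, so (28.29 − 8.358)·Km = 16.8 − 5.94.
Km = 10.86/19.93 = 0.545 nM; then Vmax = 5.94(0.545+0.210)/0.210 = 21.4 nmol·min⁻¹.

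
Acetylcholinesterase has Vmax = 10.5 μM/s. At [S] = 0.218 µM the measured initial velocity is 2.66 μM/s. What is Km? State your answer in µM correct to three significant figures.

0.643 µM

v/Vmax = 2.66/10.5 = 0.2533 = [S]/(Km+[S]).
So Km + [S] = [S]/0.2533 = 0.8605 µM, giving Km = 0.8605 − 0.218 = 0.643 µM.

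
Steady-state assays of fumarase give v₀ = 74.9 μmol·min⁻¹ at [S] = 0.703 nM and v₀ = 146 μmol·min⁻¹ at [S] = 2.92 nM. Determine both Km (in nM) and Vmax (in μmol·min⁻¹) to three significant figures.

Km = 1.26 nM; Vmax = 209 μmol·min⁻¹

In reciprocal form, 1/v = (Km/Vmax)·(1/[S]) + 1/Vmax. The two points give (1/[S], 1/v) = (1.422, 0.01335) and (0.3425, 0.006849).
Slope = (0.01335 − 0.006849)/(1.422 − 0.3425) = 0.006020; intercept = 0.01335 − 0.006020×1.422 = 0.004788.
Vmax = 1/intercept = 209 μmol·min⁻¹; Km = slope × Vmax = 0.006020 × 209 = 1.26 nM.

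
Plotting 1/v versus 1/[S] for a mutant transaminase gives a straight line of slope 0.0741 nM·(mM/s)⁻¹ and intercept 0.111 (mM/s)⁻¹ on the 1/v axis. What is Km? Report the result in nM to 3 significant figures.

y-intercept = 1/Vmax ⇒ Vmax = 9.01 mM/s; slope = Km/Vmax ⇒ Km = slope × Vmax.
Km = 0.0741 × 9.01 = 0.668 nM.

0.668 nM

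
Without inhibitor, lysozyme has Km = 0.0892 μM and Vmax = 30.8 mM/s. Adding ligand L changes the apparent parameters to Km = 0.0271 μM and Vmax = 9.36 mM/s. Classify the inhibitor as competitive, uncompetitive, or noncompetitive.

Both Km and Vmax decrease by the same factor (~3.29-fold) — characteristic of uncompetitive inhibition.

uncompetitive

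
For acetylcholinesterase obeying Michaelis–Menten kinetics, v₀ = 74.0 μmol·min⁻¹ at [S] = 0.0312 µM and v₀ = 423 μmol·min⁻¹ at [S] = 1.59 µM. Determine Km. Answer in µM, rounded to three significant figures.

0.166 µM

From v = Vmax[S]/(Km+[S]), each point gives Vmax = v(Km+[S])/[S].
Equating: 74.0(Km+0.0312)/0.0312 = 423(Km+1.59)/1.59.
2372·Km + 74.0 = 266.0·Km + 423, so (2372 − 266.0)·Km = 423 − 74.0.
Km = 349.0/2106 = 0.166 µM; then Vmax = 74.0(0.166+0.0312)/0.0312 = 467 μmol·min⁻¹.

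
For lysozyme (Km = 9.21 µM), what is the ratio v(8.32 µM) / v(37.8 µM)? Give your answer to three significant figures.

The fractional saturations are [S]/(Km+[S]) = 37.8/47.01 = 0.8041 and 8.32/17.53 = 0.4746.
v₂/v₁ is just their ratio: 0.4746/0.8041 = 0.590.

0.590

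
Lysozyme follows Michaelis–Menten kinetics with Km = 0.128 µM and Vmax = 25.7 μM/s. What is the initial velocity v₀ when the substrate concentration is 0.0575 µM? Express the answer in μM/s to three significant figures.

v = Vmax·[S]/(Km + [S]) = 25.7 × 0.0575 / (0.128 + 0.0575)
  = 1.478 / 0.1855 = 7.97 μM/s.

7.97 μM/s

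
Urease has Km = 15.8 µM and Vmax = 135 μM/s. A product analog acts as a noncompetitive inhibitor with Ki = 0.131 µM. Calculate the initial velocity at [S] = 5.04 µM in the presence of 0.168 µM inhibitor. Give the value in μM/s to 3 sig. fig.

α = 1 + [I]/Ki = 1 + 0.168/0.131 = 2.282.
For a noncompetitive inhibitor, Vmax is reduced to Vmax/α while Km is unchanged: Km,app = 15.8 µM, Vmax,app = 59.1 μM/s.
v = Vmax,app·[S]/(Km,app + [S]) = 59.1 × 5.04/(15.8 + 5.04) = 14.3 μM/s.

14.3 μM/s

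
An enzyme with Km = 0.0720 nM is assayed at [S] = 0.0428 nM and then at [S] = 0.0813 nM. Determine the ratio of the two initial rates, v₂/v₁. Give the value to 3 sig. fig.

1.42

Since Vmax cancels, v₂/v₁ = [S]₂(Km+[S]₁) / [S]₁(Km+[S]₂).
= 0.0813×(0.0720+0.0428) / (0.0428×(0.0720+0.0813)) = 0.009333/0.006561 = 1.42.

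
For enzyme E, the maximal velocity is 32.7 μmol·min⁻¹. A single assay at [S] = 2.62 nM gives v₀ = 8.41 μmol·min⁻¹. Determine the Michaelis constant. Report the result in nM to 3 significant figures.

v/Vmax = 8.41/32.7 = 0.2572 = [S]/(Km+[S]).
So Km + [S] = [S]/0.2572 = 10.19 nM, giving Km = 10.19 − 2.62 = 7.57 nM.

7.57 nM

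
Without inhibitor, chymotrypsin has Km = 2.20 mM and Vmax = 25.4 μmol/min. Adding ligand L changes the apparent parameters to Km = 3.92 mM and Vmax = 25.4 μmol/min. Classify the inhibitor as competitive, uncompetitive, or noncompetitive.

competitive

Km increases (2.20 → 3.92 mM) while Vmax is unchanged — the hallmark of competitive inhibition.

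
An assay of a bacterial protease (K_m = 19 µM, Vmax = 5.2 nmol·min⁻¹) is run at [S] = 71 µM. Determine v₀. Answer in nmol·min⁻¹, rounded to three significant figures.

4.10 nmol·min⁻¹

[S]/(Km+[S]) = 71/90.00 = 0.7889, the fractional saturation.
v = 0.7889 × Vmax = 0.7889 × 5.2 = 4.10 nmol·min⁻¹.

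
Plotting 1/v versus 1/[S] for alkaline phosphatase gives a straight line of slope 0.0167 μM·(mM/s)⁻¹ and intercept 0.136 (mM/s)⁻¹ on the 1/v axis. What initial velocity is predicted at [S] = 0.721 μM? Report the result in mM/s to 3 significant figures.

The y-intercept is 1/Vmax, so Vmax = 1/0.136 = 7.35 mM/s.
The slope is Km/Vmax, so Km = 0.0167 × 7.35 = 0.123 μM.
Then v = 7.35 × 0.721/(0.123 + 0.721) = 6.28 mM/s.

6.28 mM/s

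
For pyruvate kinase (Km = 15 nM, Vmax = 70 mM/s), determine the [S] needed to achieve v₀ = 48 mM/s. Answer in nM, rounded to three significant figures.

The required fractional saturation is v/Vmax = 48/70 = 0.6857.
Then [S]/(Km+[S]) = 0.6857 ⇒ [S] = 15 × 0.6857/(1 − 0.6857) = 32.7 nM.

32.7 nM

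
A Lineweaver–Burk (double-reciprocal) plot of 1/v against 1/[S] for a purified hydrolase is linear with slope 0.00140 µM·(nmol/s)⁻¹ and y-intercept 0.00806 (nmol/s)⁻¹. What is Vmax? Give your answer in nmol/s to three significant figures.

124 nmol/s

The y-intercept of a Lineweaver–Burk plot equals 1/Vmax, so Vmax = 1/0.00806 = 124 nmol/s.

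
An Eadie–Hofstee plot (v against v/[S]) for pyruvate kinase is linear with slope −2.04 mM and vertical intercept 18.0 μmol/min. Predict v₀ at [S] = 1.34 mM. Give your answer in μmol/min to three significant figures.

7.14 μmol/min

In the Eadie–Hofstee form v = Vmax − Km·(v/[S]), the slope is −Km and the intercept is Vmax, so Km = 2.04 mM and Vmax = 18.0 μmol/min.
v = 18.0 × 1.34/(2.04 + 1.34) = 7.14 μmol/min.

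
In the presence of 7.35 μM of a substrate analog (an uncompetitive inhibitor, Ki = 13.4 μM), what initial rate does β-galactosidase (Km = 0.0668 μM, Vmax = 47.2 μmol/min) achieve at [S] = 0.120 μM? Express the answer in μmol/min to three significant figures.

22.4 μmol/min

With α = 1 + [I]/Ki = 1 + 7.35/13.4 = 1.549, the uncompetitive rate law is v = (Vmax/α)·[S] / (Km/α + [S]).
v = (47.2/1.549)×0.120 / (0.0668/1.549 + 0.120) = 3.658/0.1631 = 22.4 μmol/min.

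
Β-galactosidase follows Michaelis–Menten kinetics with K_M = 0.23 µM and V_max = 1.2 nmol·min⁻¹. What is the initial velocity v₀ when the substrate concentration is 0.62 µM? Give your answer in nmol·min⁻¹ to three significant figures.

[S]/(Km+[S]) = 0.62/0.8500 = 0.7294, the fractional saturation.
v = 0.7294 × Vmax = 0.7294 × 1.2 = 0.875 nmol·min⁻¹.

0.875 nmol·min⁻¹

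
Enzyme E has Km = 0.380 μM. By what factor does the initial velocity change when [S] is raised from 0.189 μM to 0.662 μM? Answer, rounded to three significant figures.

1.91

The fractional saturations are [S]/(Km+[S]) = 0.189/0.5690 = 0.3322 and 0.662/1.042 = 0.6353.
v₂/v₁ is just their ratio: 0.6353/0.3322 = 1.91.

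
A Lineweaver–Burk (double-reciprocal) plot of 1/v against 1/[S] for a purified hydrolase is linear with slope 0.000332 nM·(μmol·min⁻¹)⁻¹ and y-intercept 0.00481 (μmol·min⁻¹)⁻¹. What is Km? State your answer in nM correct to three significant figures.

0.0690 nM

y-intercept = 1/Vmax ⇒ Vmax = 208 μmol·min⁻¹; slope = Km/Vmax ⇒ Km = slope × Vmax.
Km = 0.000332 × 208 = 0.0690 nM.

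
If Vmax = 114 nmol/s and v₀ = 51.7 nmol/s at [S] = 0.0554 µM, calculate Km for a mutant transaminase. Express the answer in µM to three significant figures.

v/Vmax = 51.7/114 = 0.4535 = [S]/(Km+[S]).
So Km + [S] = [S]/0.4535 = 0.1222 µM, giving Km = 0.1222 − 0.0554 = 0.0668 µM.

0.0668 µM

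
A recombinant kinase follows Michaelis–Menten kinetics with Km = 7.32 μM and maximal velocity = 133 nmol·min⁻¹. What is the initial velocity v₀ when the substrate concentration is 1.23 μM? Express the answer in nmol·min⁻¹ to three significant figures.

v = Vmax·[S]/(Km + [S]) = 133 × 1.23 / (7.32 + 1.23)
  = 163.6 / 8.550 = 19.1 nmol·min⁻¹.

19.1 nmol·min⁻¹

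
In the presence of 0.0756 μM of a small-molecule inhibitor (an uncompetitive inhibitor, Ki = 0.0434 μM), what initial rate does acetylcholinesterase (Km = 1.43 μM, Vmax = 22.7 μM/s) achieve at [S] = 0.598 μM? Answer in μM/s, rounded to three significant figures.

4.42 μM/s

α = 1 + [I]/Ki = 1 + 0.0756/0.0434 = 2.742.
For an uncompetitive inhibitor, both parameters are divided by α, giving Vmax/α and Km/α: Km,app = 0.522 μM, Vmax,app = 8.28 μM/s.
v = Vmax,app·[S]/(Km,app + [S]) = 8.28 × 0.598/(0.522 + 0.598) = 4.42 μM/s.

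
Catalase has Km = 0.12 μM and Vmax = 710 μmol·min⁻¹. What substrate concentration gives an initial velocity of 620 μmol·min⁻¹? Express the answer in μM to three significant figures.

0.827 μM

The required fractional saturation is v/Vmax = 620/710 = 0.8732.
Then [S]/(Km+[S]) = 0.8732 ⇒ [S] = 0.12 × 0.8732/(1 − 0.8732) = 0.827 μM.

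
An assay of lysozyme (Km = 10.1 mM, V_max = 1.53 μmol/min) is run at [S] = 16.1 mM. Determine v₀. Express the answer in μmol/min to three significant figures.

[S]/(Km+[S]) = 16.1/26.20 = 0.6145, the fractional saturation.
v = 0.6145 × Vmax = 0.6145 × 1.53 = 0.940 μmol/min.

0.940 μmol/min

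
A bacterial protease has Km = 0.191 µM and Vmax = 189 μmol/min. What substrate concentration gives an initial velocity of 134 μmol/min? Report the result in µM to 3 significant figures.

The required fractional saturation is v/Vmax = 134/189 = 0.7090.
Then [S]/(Km+[S]) = 0.7090 ⇒ [S] = 0.191 × 0.7090/(1 − 0.7090) = 0.465 µM.

0.465 µM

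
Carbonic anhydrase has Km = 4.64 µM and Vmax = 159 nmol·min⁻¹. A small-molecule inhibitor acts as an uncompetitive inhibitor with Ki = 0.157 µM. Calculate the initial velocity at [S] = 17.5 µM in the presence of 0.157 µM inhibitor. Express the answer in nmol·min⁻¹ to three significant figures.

α = 1 + [I]/Ki = 1 + 0.157/0.157 = 2.000.
For an uncompetitive inhibitor, both parameters are divided by α, giving Vmax/α and Km/α: Km,app = 2.32 µM, Vmax,app = 79.5 nmol·min⁻¹.
v = Vmax,app·[S]/(Km,app + [S]) = 79.5 × 17.5/(2.32 + 17.5) = 70.2 nmol·min⁻¹.

70.2 nmol·min⁻¹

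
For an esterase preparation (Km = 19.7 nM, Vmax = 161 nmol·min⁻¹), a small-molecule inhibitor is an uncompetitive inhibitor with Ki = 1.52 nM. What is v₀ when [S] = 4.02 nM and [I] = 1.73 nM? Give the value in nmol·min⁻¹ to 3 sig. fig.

22.9 nmol·min⁻¹

α = 1 + [I]/Ki = 1 + 1.73/1.52 = 2.138.
For an uncompetitive inhibitor, both parameters are divided by α, giving Vmax/α and Km/α: Km,app = 9.21 nM, Vmax,app = 75.3 nmol·min⁻¹.
v = Vmax,app·[S]/(Km,app + [S]) = 75.3 × 4.02/(9.21 + 4.02) = 22.9 nmol·min⁻¹.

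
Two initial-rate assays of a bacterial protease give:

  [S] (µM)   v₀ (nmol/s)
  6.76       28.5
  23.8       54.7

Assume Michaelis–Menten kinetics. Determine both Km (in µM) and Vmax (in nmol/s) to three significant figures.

From v = Vmax[S]/(Km+[S]), each point gives Vmax = v(Km+[S])/[S].
Equating: 28.5(Km+6.76)/6.76 = 54.7(Km+23.8)/23.8.
4.216·Km + 28.5 = 2.298·Km + 54.7, so (4.216 − 2.298)·Km = 54.7 − 28.5.
Km = 26.20/1.918 = 13.7 µM; then Vmax = 28.5(13.7+6.76)/6.76 = 86.1 nmol/s.

Km = 13.7 µM; Vmax = 86.1 nmol/s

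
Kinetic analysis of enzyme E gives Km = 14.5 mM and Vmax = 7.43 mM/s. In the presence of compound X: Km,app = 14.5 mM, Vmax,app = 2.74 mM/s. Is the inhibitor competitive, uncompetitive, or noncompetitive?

noncompetitive

Vmax decreases (7.43 → 2.74 mM/s) while Km is unchanged — pure noncompetitive inhibition.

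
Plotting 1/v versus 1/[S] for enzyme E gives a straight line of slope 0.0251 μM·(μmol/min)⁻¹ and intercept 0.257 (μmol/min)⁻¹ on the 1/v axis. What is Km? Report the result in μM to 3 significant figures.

y-intercept = 1/Vmax ⇒ Vmax = 3.89 μmol/min; slope = Km/Vmax ⇒ Km = slope × Vmax.
Km = 0.0251 × 3.89 = 0.0977 μM.

0.0977 μM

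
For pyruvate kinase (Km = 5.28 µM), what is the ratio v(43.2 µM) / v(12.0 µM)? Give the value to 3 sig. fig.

Since Vmax cancels, v₂/v₁ = [S]₂(Km+[S]₁) / [S]₁(Km+[S]₂).
= 43.2×(5.28+12.0) / (12.0×(5.28+43.2)) = 746.5/581.8 = 1.28.

1.28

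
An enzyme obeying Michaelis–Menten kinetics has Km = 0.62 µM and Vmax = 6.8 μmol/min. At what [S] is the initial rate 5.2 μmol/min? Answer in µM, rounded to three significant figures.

2.02 µM

Rearranging v = Vmax[S]/(Km+[S]) gives [S] = Km·v/(Vmax − v).
[S] = 0.62 × 5.2 / (6.8 − 5.2) = 3.224/1.600 = 2.02 µM.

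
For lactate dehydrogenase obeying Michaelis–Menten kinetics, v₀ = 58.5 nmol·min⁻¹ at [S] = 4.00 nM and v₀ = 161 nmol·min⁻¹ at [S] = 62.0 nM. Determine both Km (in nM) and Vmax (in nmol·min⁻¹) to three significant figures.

Km = 8.52 nM; Vmax = 183 nmol·min⁻¹

From v = Vmax[S]/(Km+[S]), each point gives Vmax = v(Km+[S])/[S].
Equating: 58.5(Km+4.00)/4.00 = 161(Km+62.0)/62.0.
14.62·Km + 58.5 = 2.597·Km + 161, so (14.62 − 2.597)·Km = 161 − 58.5.
Km = 102.5/12.03 = 8.52 nM; then Vmax = 58.5(8.52+4.00)/4.00 = 183 nmol·min⁻¹.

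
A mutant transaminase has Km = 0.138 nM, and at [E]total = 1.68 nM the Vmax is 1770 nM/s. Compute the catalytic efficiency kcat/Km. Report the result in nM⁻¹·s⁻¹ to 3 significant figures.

kcat = Vmax/[E]total = 1770/1.68 = 1050 s⁻¹.
kcat/Km = 1050/0.138 = 7630 nM⁻¹·s⁻¹.

7630 nM⁻¹·s⁻¹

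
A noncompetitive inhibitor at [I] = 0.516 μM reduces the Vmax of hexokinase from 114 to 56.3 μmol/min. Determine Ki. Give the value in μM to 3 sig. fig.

0.503 μM

Noncompetitive: Vmax,app = Vmax/α with α = 1 + [I]/Ki.
α = Vmax/Vmax,app = 114/56.3 = 2.025.
Ki = [I]/(α − 1) = 0.516/1.025 = 0.503 μM.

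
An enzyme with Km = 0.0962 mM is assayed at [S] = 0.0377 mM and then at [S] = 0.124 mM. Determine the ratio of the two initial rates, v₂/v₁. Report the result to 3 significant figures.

2.00

The fractional saturations are [S]/(Km+[S]) = 0.0377/0.1339 = 0.2816 and 0.124/0.2202 = 0.5631.
v₂/v₁ is just their ratio: 0.5631/0.2816 = 2.00.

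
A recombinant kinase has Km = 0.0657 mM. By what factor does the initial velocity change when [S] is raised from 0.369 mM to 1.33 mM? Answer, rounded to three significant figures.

1.12

The fractional saturations are [S]/(Km+[S]) = 0.369/0.4347 = 0.8489 and 1.33/1.396 = 0.9529.
v₂/v₁ is just their ratio: 0.9529/0.8489 = 1.12.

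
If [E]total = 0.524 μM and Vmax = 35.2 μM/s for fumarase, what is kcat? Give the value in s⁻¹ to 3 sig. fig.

kcat = Vmax/[E]total = 35.2 μM/s / 0.524 μM = 67.2 s⁻¹.

67.2 s⁻¹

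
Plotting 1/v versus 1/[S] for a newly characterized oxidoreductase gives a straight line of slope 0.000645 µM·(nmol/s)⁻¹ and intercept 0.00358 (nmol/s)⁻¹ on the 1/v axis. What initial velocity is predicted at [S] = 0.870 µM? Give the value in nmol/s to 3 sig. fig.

The y-intercept is 1/Vmax, so Vmax = 1/0.00358 = 279 nmol/s.
The slope is Km/Vmax, so Km = 0.000645 × 279 = 0.180 µM.
Then v = 279 × 0.870/(0.180 + 0.870) = 231 nmol/s.

231 nmol/s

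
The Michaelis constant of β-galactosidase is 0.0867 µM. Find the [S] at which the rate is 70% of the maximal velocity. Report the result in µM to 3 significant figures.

0.202 µM

v/Vmax = [S]/(Km+[S]) = 0.7, so [S] = Km·0.7/(1 − 0.7) = 0.0867 × 2.333.
[S] = 0.202 µM.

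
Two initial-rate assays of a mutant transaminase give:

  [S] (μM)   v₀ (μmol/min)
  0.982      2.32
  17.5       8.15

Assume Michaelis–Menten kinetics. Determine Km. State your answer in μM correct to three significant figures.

In reciprocal form, 1/v = (Km/Vmax)·(1/[S]) + 1/Vmax. The two points give (1/[S], 1/v) = (1.018, 0.4310) and (0.05714, 0.1227).
Slope = (0.4310 − 0.1227)/(1.018 − 0.05714) = 0.3208; intercept = 0.4310 − 0.3208×1.018 = 0.1044.
Vmax = 1/intercept = 9.58 μmol/min; Km = slope × Vmax = 0.3208 × 9.58 = 3.07 μM.

3.07 μM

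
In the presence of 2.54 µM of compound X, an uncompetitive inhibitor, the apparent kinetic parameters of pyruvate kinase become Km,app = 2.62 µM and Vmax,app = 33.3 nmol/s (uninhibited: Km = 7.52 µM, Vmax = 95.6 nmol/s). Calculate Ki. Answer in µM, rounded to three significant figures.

Uncompetitive: Vmax,app = Vmax/α (and Km,app = Km/α) with α = 1 + [I]/Ki.
α = Vmax/Vmax,app = 95.6/33.3 = 2.871.
Since α = 1 + [I]/Ki, [I]/Ki = 2.871 − 1 = 1.871 and Ki = 2.54/1.871 = 1.36 µM.

1.36 µM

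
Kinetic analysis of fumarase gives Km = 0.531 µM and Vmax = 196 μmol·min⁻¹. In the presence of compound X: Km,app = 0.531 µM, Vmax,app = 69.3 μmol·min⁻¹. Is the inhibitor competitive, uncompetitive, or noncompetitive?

noncompetitive

Vmax decreases (196 → 69.3 μmol·min⁻¹) while Km is unchanged — pure noncompetitive inhibition.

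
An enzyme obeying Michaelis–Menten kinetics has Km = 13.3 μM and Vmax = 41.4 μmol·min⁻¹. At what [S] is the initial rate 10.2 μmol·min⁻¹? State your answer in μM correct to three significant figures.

4.35 μM

Rearranging v = Vmax[S]/(Km+[S]) gives [S] = Km·v/(Vmax − v).
[S] = 13.3 × 10.2 / (41.4 − 10.2) = 135.7/31.20 = 4.35 μM.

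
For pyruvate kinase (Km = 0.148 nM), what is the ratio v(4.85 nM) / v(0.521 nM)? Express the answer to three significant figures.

1.25

Since Vmax cancels, v₂/v₁ = [S]₂(Km+[S]₁) / [S]₁(Km+[S]₂).
= 4.85×(0.148+0.521) / (0.521×(0.148+4.85)) = 3.245/2.604 = 1.25.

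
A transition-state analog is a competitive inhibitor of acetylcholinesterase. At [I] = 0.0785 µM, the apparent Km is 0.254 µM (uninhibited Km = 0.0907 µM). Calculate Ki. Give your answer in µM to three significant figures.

Competitive: Km,app = α·Km with α = 1 + [I]/Ki.
α = Km,app/Km = 0.254/0.0907 = 2.800.
Ki = [I]/(α − 1) = 0.0785/1.800 = 0.0436 µM.

0.0436 µM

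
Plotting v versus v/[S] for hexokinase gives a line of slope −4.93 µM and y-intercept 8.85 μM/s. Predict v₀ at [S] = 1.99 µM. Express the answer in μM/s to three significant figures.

In the Eadie–Hofstee form v = Vmax − Km·(v/[S]), the slope is −Km and the intercept is Vmax, so Km = 4.93 µM and Vmax = 8.85 μM/s.
v = 8.85 × 1.99/(4.93 + 1.99) = 2.55 μM/s.

2.55 μM/s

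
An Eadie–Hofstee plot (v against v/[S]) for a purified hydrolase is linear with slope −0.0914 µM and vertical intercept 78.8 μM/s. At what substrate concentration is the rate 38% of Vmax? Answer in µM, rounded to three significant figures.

0.0560 µM

The Eadie–Hofstee slope gives Km = 0.0914 µM (slope = −Km).
v/Vmax = [S]/(Km+[S]) = 0.38 ⇒ [S] = Km·0.38/(1−0.38) = 0.0914 × 0.6129 = 0.0560 µM.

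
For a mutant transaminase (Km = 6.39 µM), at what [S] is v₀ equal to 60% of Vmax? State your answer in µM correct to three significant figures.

9.58 µM

v/Vmax = [S]/(Km+[S]) = 0.6, so [S] = Km·0.6/(1 − 0.6) = 6.39 × 1.500.
[S] = 9.58 µM.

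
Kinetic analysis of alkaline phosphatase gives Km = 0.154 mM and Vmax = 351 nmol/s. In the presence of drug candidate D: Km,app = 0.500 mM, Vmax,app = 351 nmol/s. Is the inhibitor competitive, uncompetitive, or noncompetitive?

competitive

Km increases (0.154 → 0.500 mM) while Vmax is unchanged — the hallmark of competitive inhibition.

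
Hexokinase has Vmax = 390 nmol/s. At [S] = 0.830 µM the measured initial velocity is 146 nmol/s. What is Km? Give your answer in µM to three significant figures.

1.39 µM

v/Vmax = 146/390 = 0.3744 = [S]/(Km+[S]).
So Km + [S] = [S]/0.3744 = 2.217 µM, giving Km = 2.217 − 0.830 = 1.39 µM.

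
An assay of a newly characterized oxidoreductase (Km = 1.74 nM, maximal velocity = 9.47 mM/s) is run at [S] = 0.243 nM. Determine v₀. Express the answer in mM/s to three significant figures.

1.16 mM/s

v = Vmax·[S]/(Km + [S]) = 9.47 × 0.243 / (1.74 + 0.243)
  = 2.301 / 1.983 = 1.16 mM/s.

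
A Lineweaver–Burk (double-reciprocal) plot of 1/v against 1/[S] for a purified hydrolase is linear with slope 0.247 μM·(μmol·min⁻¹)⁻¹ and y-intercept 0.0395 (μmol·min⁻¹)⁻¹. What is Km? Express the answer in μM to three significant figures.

y-intercept = 1/Vmax ⇒ Vmax = 25.3 μmol·min⁻¹; slope = Km/Vmax ⇒ Km = slope × Vmax.
Km = 0.247 × 25.3 = 6.25 μM.

6.25 μM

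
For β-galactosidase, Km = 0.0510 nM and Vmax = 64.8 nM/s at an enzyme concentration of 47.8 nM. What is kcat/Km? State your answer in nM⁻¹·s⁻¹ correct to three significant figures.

26.6 nM⁻¹·s⁻¹

kcat = Vmax/[E]total = 64.8/47.8 = 1.36 s⁻¹.
kcat/Km = 1.36/0.0510 = 26.6 nM⁻¹·s⁻¹.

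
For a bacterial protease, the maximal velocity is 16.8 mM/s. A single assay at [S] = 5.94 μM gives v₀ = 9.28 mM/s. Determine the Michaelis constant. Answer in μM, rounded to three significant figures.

From v = Vmax[S]/(Km+[S]), Km = [S](Vmax − v)/v.
Km = 5.94 × (16.8 − 9.28) / 9.28 = 44.67/9.28 = 4.81 μM.

4.81 μM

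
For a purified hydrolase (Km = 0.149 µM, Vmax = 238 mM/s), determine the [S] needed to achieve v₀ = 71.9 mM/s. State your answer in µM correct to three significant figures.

Rearranging v = Vmax[S]/(Km+[S]) gives [S] = Km·v/(Vmax − v).
[S] = 0.149 × 71.9 / (238 − 71.9) = 10.71/166.1 = 0.0645 µM.

0.0645 µM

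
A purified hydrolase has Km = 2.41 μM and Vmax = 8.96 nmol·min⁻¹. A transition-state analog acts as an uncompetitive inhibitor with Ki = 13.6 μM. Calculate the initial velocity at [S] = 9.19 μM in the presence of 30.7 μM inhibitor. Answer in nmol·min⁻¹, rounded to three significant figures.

α = 1 + [I]/Ki = 1 + 30.7/13.6 = 3.257.
For an uncompetitive inhibitor, both parameters are divided by α, giving Vmax/α and Km/α: Km,app = 0.740 μM, Vmax,app = 2.75 nmol·min⁻¹.
v = Vmax,app·[S]/(Km,app + [S]) = 2.75 × 9.19/(0.740 + 9.19) = 2.55 nmol·min⁻¹.

2.55 nmol·min⁻¹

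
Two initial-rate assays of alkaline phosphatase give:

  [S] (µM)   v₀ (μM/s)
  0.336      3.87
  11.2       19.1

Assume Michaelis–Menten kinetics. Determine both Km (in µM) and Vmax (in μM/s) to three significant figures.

In reciprocal form, 1/v = (Km/Vmax)·(1/[S]) + 1/Vmax. The two points give (1/[S], 1/v) = (2.976, 0.2584) and (0.08929, 0.05236).
Slope = (0.2584 − 0.05236)/(2.976 − 0.08929) = 0.07137; intercept = 0.2584 − 0.07137×2.976 = 0.04598.
Vmax = 1/intercept = 21.7 μM/s; Km = slope × Vmax = 0.07137 × 21.7 = 1.55 µM.

Km = 1.55 µM; Vmax = 21.7 μM/s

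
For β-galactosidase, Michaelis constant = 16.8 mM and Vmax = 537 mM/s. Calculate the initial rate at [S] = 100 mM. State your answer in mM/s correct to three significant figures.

[S]/(Km+[S]) = 100/116.8 = 0.8562, the fractional saturation.
v = 0.8562 × Vmax = 0.8562 × 537 = 460 mM/s.

460 mM/s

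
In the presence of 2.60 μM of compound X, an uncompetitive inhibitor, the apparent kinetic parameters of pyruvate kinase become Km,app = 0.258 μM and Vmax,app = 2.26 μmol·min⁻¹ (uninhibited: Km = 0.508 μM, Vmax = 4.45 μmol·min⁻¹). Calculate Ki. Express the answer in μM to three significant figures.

Uncompetitive: Vmax,app = Vmax/α (and Km,app = Km/α) with α = 1 + [I]/Ki.
α = Vmax/Vmax,app = 4.45/2.26 = 1.969.
Ki = [I]/(α − 1) = 2.60/0.9690 = 2.68 μM.

2.68 μM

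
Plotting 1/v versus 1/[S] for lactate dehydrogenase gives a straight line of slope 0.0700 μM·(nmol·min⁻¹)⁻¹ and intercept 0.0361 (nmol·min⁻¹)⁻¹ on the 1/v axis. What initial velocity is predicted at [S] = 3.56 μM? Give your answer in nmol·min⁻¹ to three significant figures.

17.9 nmol·min⁻¹

The y-intercept is 1/Vmax, so Vmax = 1/0.0361 = 27.7 nmol·min⁻¹.
The slope is Km/Vmax, so Km = 0.0700 × 27.7 = 1.94 μM.
Then v = 27.7 × 3.56/(1.94 + 3.56) = 17.9 nmol·min⁻¹.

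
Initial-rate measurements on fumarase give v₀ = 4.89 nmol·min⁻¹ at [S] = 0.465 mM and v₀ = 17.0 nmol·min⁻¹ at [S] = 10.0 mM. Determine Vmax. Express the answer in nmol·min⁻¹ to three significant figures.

19.3 nmol·min⁻¹

In reciprocal form, 1/v = (Km/Vmax)·(1/[S]) + 1/Vmax. The two points give (1/[S], 1/v) = (2.151, 0.2045) and (0.1000, 0.05882).
Slope = (0.2045 − 0.05882)/(2.151 − 0.1000) = 0.07104; intercept = 0.2045 − 0.07104×2.151 = 0.05172.
Vmax = 1/intercept = 19.3 nmol·min⁻¹; Km = slope × Vmax = 0.07104 × 19.3 = 1.37 mM.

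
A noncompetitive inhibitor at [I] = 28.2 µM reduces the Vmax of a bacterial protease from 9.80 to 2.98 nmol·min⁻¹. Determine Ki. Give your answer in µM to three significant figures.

12.3 µM

Noncompetitive: Vmax,app = Vmax/α with α = 1 + [I]/Ki.
α = Vmax/Vmax,app = 9.80/2.98 = 3.289.
Since α = 1 + [I]/Ki, [I]/Ki = 3.289 − 1 = 2.289 and Ki = 28.2/2.289 = 12.3 µM.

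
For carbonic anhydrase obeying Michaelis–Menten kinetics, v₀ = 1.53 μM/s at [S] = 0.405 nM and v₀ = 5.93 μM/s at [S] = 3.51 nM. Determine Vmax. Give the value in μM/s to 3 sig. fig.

9.49 μM/s

From v = Vmax[S]/(Km+[S]), each point gives Vmax = v(Km+[S])/[S].
Equating: 1.53(Km+0.405)/0.405 = 5.93(Km+3.51)/3.51.
3.778·Km + 1.53 = 1.689·Km + 5.93, so (3.778 − 1.689)·Km = 5.93 − 1.53.
Km = 4.400/2.088 = 2.11 nM; then Vmax = 1.53(2.11+0.405)/0.405 = 9.49 μM/s.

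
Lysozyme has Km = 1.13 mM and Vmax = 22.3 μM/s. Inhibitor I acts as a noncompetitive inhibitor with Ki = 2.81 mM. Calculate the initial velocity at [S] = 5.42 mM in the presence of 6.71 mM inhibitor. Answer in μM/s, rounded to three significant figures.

With α = 1 + [I]/Ki = 1 + 6.71/2.81 = 3.388, the noncompetitive rate law is v = (Vmax/α)·[S] / (Km + [S]).
v = (22.3/3.388)×5.42 / (1.13 + 5.42) = 35.68/6.550 = 5.45 μM/s.

5.45 μM/s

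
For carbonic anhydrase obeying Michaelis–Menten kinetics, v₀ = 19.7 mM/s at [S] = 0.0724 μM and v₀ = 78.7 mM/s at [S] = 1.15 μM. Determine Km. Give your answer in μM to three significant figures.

From v = Vmax[S]/(Km+[S]), each point gives Vmax = v(Km+[S])/[S].
Equating: 19.7(Km+0.0724)/0.0724 = 78.7(Km+1.15)/1.15.
272.1·Km + 19.7 = 68.43·Km + 78.7, so (272.1 − 68.43)·Km = 78.7 − 19.7.
Km = 59.00/203.7 = 0.290 μM; then Vmax = 19.7(0.290+0.0724)/0.0724 = 98.5 mM/s.

0.290 μM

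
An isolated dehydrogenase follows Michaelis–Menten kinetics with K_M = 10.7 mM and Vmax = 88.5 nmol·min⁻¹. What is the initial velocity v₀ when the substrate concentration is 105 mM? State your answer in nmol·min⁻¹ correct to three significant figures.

80.3 nmol·min⁻¹

v = Vmax·[S]/(Km + [S]) = 88.5 × 105 / (10.7 + 105)
  = 9292 / 115.7 = 80.3 nmol·min⁻¹.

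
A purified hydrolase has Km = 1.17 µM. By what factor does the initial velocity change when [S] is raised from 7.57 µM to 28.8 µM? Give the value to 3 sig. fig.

The fractional saturations are [S]/(Km+[S]) = 7.57/8.740 = 0.8661 and 28.8/29.97 = 0.9610.
v₂/v₁ is just their ratio: 0.9610/0.8661 = 1.11.

1.11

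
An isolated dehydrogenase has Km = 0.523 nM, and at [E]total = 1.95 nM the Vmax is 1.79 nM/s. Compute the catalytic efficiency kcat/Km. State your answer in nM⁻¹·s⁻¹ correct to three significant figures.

1.76 nM⁻¹·s⁻¹

kcat = Vmax/[E]total = 1.79/1.95 = 0.918 s⁻¹.
kcat/Km = 0.918/0.523 = 1.76 nM⁻¹·s⁻¹.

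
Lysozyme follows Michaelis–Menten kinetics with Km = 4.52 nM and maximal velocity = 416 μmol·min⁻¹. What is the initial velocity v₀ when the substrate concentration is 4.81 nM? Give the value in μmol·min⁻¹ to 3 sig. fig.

214 μmol·min⁻¹

v = Vmax·[S]/(Km + [S]) = 416 × 4.81 / (4.52 + 4.81)
  = 2001 / 9.330 = 214 μmol·min⁻¹.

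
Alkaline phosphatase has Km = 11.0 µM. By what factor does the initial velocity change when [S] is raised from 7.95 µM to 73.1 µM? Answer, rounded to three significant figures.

Since Vmax cancels, v₂/v₁ = [S]₂(Km+[S]₁) / [S]₁(Km+[S]₂).
= 73.1×(11.0+7.95) / (7.95×(11.0+73.1)) = 1385/668.6 = 2.07.

2.07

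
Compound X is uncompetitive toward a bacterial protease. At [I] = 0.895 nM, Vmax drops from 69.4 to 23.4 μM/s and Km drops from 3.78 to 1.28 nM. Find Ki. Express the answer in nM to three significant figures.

0.455 nM

Uncompetitive: Vmax,app = Vmax/α (and Km,app = Km/α) with α = 1 + [I]/Ki.
α = Vmax/Vmax,app = 69.4/23.4 = 2.966.
Since α = 1 + [I]/Ki, [I]/Ki = 2.966 − 1 = 1.966 and Ki = 0.895/1.966 = 0.455 nM.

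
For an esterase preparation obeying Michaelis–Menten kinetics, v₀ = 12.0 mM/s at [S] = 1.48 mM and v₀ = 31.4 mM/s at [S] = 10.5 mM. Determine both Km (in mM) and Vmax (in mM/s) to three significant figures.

From v = Vmax[S]/(Km+[S]), each point gives Vmax = v(Km+[S])/[S].
Equating: 12.0(Km+1.48)/1.48 = 31.4(Km+10.5)/10.5.
8.108·Km + 12.0 = 2.990·Km + 31.4, so (8.108 − 2.990)·Km = 31.4 − 12.0.
Km = 19.40/5.118 = 3.79 mM; then Vmax = 12.0(3.79+1.48)/1.48 = 42.7 mM/s.

Km = 3.79 mM; Vmax = 42.7 mM/s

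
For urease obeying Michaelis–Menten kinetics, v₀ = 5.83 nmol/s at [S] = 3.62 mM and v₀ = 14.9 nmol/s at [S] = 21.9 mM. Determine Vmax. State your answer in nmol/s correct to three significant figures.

From v = Vmax[S]/(Km+[S]), each point gives Vmax = v(Km+[S])/[S].
Equating: 5.83(Km+3.62)/3.62 = 14.9(Km+21.9)/21.9.
1.610·Km + 5.83 = 0.6804·Km + 14.9, so (1.610 − 0.6804)·Km = 14.9 − 5.83.
Km = 9.070/0.9301 = 9.75 mM; then Vmax = 5.83(9.75+3.62)/3.62 = 21.5 nmol/s.

21.5 nmol/s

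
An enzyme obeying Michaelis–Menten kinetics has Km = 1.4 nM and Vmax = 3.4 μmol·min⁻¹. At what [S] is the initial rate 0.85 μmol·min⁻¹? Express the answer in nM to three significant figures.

Rearranging v = Vmax[S]/(Km+[S]) gives [S] = Km·v/(Vmax − v).
[S] = 1.4 × 0.85 / (3.4 − 0.85) = 1.190/2.550 = 0.467 nM.

0.467 nM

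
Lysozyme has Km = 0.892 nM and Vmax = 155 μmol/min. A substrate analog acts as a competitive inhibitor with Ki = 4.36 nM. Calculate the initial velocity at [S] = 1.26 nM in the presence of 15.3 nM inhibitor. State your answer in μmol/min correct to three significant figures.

37.0 μmol/min

With α = 1 + [I]/Ki = 1 + 15.3/4.36 = 4.509, the competitive rate law is v = Vmax[S] / (αKm + [S]).
v = 155×1.26 / (4.509×0.892 + 1.26) = 195.3/5.282 = 37.0 μmol/min.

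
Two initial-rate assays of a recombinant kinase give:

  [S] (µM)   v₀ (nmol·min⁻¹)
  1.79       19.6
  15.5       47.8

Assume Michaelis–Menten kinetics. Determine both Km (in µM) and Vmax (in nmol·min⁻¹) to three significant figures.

Km = 3.59 µM; Vmax = 58.9 nmol·min⁻¹

From v = Vmax[S]/(Km+[S]), each point gives Vmax = v(Km+[S])/[S].
Equating: 19.6(Km+1.79)/1.79 = 47.8(Km+15.5)/15.5.
10.95·Km + 19.6 = 3.084·Km + 47.8, so (10.95 − 3.084)·Km = 47.8 − 19.6.
Km = 28.20/7.866 = 3.59 µM; then Vmax = 19.6(3.59+1.79)/1.79 = 58.9 nmol·min⁻¹.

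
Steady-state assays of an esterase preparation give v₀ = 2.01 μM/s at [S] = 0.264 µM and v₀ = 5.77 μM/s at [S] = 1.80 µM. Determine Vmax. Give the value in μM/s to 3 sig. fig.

In reciprocal form, 1/v = (Km/Vmax)·(1/[S]) + 1/Vmax. The two points give (1/[S], 1/v) = (3.788, 0.4975) and (0.5556, 0.1733).
Slope = (0.4975 − 0.1733)/(3.788 − 0.5556) = 0.1003; intercept = 0.4975 − 0.1003×3.788 = 0.1176.
Vmax = 1/intercept = 8.50 μM/s; Km = slope × Vmax = 0.1003 × 8.50 = 0.853 µM.

8.50 μM/s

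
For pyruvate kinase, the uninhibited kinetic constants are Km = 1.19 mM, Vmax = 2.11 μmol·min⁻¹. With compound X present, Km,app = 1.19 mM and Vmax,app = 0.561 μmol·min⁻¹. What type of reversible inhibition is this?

noncompetitive

Vmax decreases (2.11 → 0.561 μmol·min⁻¹) while Km is unchanged — pure noncompetitive inhibition.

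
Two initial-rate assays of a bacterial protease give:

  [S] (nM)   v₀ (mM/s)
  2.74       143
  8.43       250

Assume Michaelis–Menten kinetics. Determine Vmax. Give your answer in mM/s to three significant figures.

In reciprocal form, 1/v = (Km/Vmax)·(1/[S]) + 1/Vmax. The two points give (1/[S], 1/v) = (0.3650, 0.006993) and (0.1186, 0.004000).
Slope = (0.006993 − 0.004000)/(0.3650 − 0.1186) = 0.01215; intercept = 0.006993 − 0.01215×0.3650 = 0.002559.
Vmax = 1/intercept = 391 mM/s; Km = slope × Vmax = 0.01215 × 391 = 4.75 nM.

391 mM/s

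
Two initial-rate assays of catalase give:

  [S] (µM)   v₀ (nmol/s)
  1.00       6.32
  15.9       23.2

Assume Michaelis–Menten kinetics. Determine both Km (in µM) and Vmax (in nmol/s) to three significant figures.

In reciprocal form, 1/v = (Km/Vmax)·(1/[S]) + 1/Vmax. The two points give (1/[S], 1/v) = (1.000, 0.1582) and (0.06289, 0.04310).
Slope = (0.1582 − 0.04310)/(1.000 − 0.06289) = 0.1229; intercept = 0.1582 − 0.1229×1.000 = 0.03538.
Vmax = 1/intercept = 28.3 nmol/s; Km = slope × Vmax = 0.1229 × 28.3 = 3.47 µM.

Km = 3.47 µM; Vmax = 28.3 nmol/s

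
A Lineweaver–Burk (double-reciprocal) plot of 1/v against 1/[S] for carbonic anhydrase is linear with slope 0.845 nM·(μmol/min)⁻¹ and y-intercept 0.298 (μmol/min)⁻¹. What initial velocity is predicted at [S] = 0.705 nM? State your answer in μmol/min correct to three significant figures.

The y-intercept is 1/Vmax, so Vmax = 1/0.298 = 3.36 μmol/min.
The slope is Km/Vmax, so Km = 0.845 × 3.36 = 2.84 nM.
Then v = 3.36 × 0.705/(2.84 + 0.705) = 0.668 μmol/min.

0.668 μmol/min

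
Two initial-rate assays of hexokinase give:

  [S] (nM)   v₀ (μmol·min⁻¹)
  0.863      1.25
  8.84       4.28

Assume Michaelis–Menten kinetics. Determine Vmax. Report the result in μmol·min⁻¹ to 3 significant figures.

5.80 μmol·min⁻¹

From v = Vmax[S]/(Km+[S]), each point gives Vmax = v(Km+[S])/[S].
Equating: 1.25(Km+0.863)/0.863 = 4.28(Km+8.84)/8.84.
1.448·Km + 1.25 = 0.4842·Km + 4.28, so (1.448 − 0.4842)·Km = 4.28 − 1.25.
Km = 3.030/0.9643 = 3.14 nM; then Vmax = 1.25(3.14+0.863)/0.863 = 5.80 μmol·min⁻¹.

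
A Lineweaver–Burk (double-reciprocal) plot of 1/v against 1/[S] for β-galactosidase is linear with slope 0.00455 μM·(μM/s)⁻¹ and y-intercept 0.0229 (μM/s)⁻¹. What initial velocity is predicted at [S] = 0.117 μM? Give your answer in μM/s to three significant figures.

The y-intercept is 1/Vmax, so Vmax = 1/0.0229 = 43.7 μM/s.
The slope is Km/Vmax, so Km = 0.00455 × 43.7 = 0.199 μM.
Then v = 43.7 × 0.117/(0.199 + 0.117) = 16.2 μM/s.

16.2 μM/s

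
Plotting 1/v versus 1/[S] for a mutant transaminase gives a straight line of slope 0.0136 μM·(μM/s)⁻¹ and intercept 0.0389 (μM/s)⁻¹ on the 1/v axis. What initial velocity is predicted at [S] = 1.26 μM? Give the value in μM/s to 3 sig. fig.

20.1 μM/s

The y-intercept is 1/Vmax, so Vmax = 1/0.0389 = 25.7 μM/s.
The slope is Km/Vmax, so Km = 0.0136 × 25.7 = 0.350 μM.
Then v = 25.7 × 1.26/(0.350 + 1.26) = 20.1 μM/s.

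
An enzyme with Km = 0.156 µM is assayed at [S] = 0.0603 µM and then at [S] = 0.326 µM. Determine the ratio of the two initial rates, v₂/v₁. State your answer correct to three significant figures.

2.43

Since Vmax cancels, v₂/v₁ = [S]₂(Km+[S]₁) / [S]₁(Km+[S]₂).
= 0.326×(0.156+0.0603) / (0.0603×(0.156+0.326)) = 0.07051/0.02906 = 2.43.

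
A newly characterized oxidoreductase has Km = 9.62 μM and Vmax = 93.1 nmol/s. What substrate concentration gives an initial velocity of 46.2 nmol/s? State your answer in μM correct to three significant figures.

The required fractional saturation is v/Vmax = 46.2/93.1 = 0.4962.
Then [S]/(Km+[S]) = 0.4962 ⇒ [S] = 9.62 × 0.4962/(1 − 0.4962) = 9.48 μM.

9.48 μM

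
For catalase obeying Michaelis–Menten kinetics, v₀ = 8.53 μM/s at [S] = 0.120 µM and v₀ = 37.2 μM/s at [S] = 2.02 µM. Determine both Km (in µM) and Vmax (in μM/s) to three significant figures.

From v = Vmax[S]/(Km+[S]), each point gives Vmax = v(Km+[S])/[S].
Equating: 8.53(Km+0.120)/0.120 = 37.2(Km+2.02)/2.02.
71.08·Km + 8.53 = 18.42·Km + 37.2, so (71.08 − 18.42)·Km = 37.2 − 8.53.
Km = 28.67/52.67 = 0.544 µM; then Vmax = 8.53(0.544+0.120)/0.120 = 47.2 μM/s.

Km = 0.544 µM; Vmax = 47.2 μM/s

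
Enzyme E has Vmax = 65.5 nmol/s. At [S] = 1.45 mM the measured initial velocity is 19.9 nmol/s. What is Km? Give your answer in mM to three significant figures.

v/Vmax = 19.9/65.5 = 0.3038 = [S]/(Km+[S]).
So Km + [S] = [S]/0.3038 = 4.773 mM, giving Km = 4.773 − 1.45 = 3.32 mM.

3.32 mM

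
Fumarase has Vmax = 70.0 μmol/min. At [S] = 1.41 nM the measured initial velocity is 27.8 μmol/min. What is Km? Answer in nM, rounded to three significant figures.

2.14 nM

From v = Vmax[S]/(Km+[S]), Km = [S](Vmax − v)/v.
Km = 1.41 × (70.0 − 27.8) / 27.8 = 59.50/27.8 = 2.14 nM.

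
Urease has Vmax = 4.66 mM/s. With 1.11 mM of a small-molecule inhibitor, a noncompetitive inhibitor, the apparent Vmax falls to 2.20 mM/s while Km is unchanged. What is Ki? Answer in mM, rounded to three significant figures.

Noncompetitive: Vmax,app = Vmax/α with α = 1 + [I]/Ki.
α = Vmax/Vmax,app = 4.66/2.20 = 2.118.
Ki = [I]/(α − 1) = 1.11/1.118 = 0.993 mM.

0.993 mM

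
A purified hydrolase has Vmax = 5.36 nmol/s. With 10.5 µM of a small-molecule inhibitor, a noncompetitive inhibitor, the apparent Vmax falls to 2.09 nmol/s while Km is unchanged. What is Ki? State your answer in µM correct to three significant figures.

6.71 µM

Noncompetitive: Vmax,app = Vmax/α with α = 1 + [I]/Ki.
α = Vmax/Vmax,app = 5.36/2.09 = 2.565.
Ki = [I]/(α − 1) = 10.5/1.565 = 6.71 µM.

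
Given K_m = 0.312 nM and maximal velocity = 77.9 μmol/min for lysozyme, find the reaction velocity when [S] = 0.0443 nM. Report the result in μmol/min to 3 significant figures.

9.69 μmol/min

[S]/(Km+[S]) = 0.0443/0.3563 = 0.1243, the fractional saturation.
v = 0.1243 × Vmax = 0.1243 × 77.9 = 9.69 μmol/min.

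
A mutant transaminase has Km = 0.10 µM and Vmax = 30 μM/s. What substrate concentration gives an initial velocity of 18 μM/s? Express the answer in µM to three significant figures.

0.150 µM

Rearranging v = Vmax[S]/(Km+[S]) gives [S] = Km·v/(Vmax − v).
[S] = 0.10 × 18 / (30 − 18) = 1.800/12.00 = 0.150 µM.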